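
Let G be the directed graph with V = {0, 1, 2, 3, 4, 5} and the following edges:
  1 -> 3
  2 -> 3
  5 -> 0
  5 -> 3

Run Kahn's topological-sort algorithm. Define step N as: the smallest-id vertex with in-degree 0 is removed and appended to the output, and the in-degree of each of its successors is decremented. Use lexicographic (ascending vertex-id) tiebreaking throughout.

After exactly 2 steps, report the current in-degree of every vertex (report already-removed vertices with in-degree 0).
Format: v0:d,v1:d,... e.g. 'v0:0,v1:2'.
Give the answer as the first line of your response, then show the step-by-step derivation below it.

v0:1,v1:0,v2:0,v3:1,v4:0,v5:0

step 1: output 1; order=[1]; indeg=(1,0,0,2,0,0)
step 2: output 2; order=[1,2]; indeg=(1,0,0,1,0,0)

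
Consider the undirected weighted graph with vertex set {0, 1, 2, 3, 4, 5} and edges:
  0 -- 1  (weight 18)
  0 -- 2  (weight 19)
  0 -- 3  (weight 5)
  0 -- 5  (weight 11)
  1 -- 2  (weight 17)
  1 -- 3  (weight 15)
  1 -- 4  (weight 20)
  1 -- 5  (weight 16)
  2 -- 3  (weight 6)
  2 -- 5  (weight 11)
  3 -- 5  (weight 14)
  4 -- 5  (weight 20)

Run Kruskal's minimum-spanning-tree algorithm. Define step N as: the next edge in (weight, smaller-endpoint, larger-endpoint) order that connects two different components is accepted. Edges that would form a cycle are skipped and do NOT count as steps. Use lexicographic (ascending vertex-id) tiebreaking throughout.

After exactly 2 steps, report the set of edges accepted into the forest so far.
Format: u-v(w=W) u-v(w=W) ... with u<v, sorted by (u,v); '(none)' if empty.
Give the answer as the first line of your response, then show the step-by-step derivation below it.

0-3(w=5) 2-3(w=6)

step 1: add edge 0-3 (w=5); MST = {0-3(w=5)}
step 2: add edge 2-3 (w=6); MST = {0-3(w=5) 2-3(w=6)}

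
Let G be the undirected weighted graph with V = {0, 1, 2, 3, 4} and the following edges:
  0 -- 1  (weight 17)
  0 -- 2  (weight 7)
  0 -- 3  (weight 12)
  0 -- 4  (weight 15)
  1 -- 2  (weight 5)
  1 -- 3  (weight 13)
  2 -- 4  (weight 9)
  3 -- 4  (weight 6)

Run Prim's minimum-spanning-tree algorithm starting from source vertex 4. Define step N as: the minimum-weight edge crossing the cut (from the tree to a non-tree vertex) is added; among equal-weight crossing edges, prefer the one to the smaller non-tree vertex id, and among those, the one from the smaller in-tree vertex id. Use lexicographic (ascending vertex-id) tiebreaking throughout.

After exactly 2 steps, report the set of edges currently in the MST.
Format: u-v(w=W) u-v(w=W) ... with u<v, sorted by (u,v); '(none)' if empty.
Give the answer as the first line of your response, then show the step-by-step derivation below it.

2-4(w=9) 3-4(w=6)

step 1: add edge 3-4 (w=6); MST = {3-4(w=6)}
step 2: add edge 2-4 (w=9); MST = {2-4(w=9) 3-4(w=6)}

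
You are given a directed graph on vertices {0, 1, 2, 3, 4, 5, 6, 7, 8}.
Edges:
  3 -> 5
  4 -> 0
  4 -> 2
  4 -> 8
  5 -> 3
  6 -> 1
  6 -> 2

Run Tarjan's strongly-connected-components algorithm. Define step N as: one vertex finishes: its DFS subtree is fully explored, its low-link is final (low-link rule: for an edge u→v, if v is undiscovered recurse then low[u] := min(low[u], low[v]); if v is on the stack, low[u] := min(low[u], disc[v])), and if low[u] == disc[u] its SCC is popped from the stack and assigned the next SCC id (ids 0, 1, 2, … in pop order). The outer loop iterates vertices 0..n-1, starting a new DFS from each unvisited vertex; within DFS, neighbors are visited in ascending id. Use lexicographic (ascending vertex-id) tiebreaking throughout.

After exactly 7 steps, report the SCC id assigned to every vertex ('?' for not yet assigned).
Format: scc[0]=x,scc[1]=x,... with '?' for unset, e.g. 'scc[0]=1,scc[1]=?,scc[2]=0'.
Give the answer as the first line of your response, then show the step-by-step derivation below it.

scc[0]=0,scc[1]=1,scc[2]=2,scc[3]=3,scc[4]=5,scc[5]=3,scc[6]=?,scc[7]=?,scc[8]=4

step 1: low=(low[0]=0,low[1]=?,low[2]=?,low[3]=?,low[4]=?,low[5]=?,low[6]=?,low[7]=?,low[8]=?); scc=(scc[0]=0,scc[1]=?,scc[2]=?,scc[3]=?,scc[4]=?,scc[5]=?,scc[6]=?,scc[7]=?,scc[8]=?)
step 2: low=(low[0]=0,low[1]=1,low[2]=?,low[3]=?,low[4]=?,low[5]=?,low[6]=?,low[7]=?,low[8]=?); scc=(scc[0]=0,scc[1]=1,scc[2]=?,scc[3]=?,scc[4]=?,scc[5]=?,scc[6]=?,scc[7]=?,scc[8]=?)
step 3: low=(low[0]=0,low[1]=1,low[2]=2,low[3]=?,low[4]=?,low[5]=?,low[6]=?,low[7]=?,low[8]=?); scc=(scc[0]=0,scc[1]=1,scc[2]=2,scc[3]=?,scc[4]=?,scc[5]=?,scc[6]=?,scc[7]=?,scc[8]=?)
step 4: low=(low[0]=0,low[1]=1,low[2]=2,low[3]=3,low[4]=?,low[5]=3,low[6]=?,low[7]=?,low[8]=?); scc=(scc[0]=0,scc[1]=1,scc[2]=2,scc[3]=?,scc[4]=?,scc[5]=?,scc[6]=?,scc[7]=?,scc[8]=?)
step 5: low=(low[0]=0,low[1]=1,low[2]=2,low[3]=3,low[4]=?,low[5]=3,low[6]=?,low[7]=?,low[8]=?); scc=(scc[0]=0,scc[1]=1,scc[2]=2,scc[3]=3,scc[4]=?,scc[5]=3,scc[6]=?,scc[7]=?,scc[8]=?)
step 6: low=(low[0]=0,low[1]=1,low[2]=2,low[3]=3,low[4]=5,low[5]=3,low[6]=?,low[7]=?,low[8]=6); scc=(scc[0]=0,scc[1]=1,scc[2]=2,scc[3]=3,scc[4]=?,scc[5]=3,scc[6]=?,scc[7]=?,scc[8]=4)
step 7: low=(low[0]=0,low[1]=1,low[2]=2,low[3]=3,low[4]=5,low[5]=3,low[6]=?,low[7]=?,low[8]=6); scc=(scc[0]=0,scc[1]=1,scc[2]=2,scc[3]=3,scc[4]=5,scc[5]=3,scc[6]=?,scc[7]=?,scc[8]=4)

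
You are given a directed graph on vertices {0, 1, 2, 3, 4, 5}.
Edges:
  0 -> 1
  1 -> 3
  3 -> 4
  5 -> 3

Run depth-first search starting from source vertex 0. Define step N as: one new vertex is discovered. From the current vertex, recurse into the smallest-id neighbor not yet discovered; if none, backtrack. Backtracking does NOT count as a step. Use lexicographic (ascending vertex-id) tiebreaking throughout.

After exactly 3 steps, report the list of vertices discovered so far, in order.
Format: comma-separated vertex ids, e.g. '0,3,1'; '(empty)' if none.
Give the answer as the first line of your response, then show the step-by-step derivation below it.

0,1,3

step 1: discover 0; path=0; order=0
step 2: discover 1; path=0>1; order=0,1
step 3: discover 3; path=0>1>3; order=0,1,3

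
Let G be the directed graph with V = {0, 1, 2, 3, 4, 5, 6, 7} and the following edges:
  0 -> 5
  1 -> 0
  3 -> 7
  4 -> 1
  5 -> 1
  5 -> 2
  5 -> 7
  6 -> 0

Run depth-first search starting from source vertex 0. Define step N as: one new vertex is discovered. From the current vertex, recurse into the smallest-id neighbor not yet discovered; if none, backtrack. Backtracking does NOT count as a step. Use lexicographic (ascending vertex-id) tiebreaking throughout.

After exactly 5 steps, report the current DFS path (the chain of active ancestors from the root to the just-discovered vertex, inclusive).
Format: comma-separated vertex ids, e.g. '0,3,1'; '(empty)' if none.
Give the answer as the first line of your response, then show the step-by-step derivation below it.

0,5,7

step 1: discover 0; path=0; order=0
step 2: discover 5; path=0>5; order=0,5
step 3: discover 1; path=0>5>1; order=0,5,1
step 4: discover 2; path=0>5>2; order=0,5,1,2
step 5: discover 7; path=0>5>7; order=0,5,1,2,7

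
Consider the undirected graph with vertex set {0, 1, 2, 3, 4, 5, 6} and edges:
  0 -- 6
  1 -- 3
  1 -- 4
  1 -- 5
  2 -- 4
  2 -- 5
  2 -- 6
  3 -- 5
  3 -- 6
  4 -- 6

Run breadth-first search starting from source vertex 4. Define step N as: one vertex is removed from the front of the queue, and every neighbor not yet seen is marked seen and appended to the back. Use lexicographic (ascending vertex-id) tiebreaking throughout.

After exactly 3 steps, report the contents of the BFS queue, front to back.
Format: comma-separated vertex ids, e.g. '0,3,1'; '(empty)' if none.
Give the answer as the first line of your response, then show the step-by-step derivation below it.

6,3,5

step 1: dequeue 4; queue=[1,2,6]; order=4
step 2: dequeue 1; queue=[2,6,3,5]; order=4,1
step 3: dequeue 2; queue=[6,3,5]; order=4,1,2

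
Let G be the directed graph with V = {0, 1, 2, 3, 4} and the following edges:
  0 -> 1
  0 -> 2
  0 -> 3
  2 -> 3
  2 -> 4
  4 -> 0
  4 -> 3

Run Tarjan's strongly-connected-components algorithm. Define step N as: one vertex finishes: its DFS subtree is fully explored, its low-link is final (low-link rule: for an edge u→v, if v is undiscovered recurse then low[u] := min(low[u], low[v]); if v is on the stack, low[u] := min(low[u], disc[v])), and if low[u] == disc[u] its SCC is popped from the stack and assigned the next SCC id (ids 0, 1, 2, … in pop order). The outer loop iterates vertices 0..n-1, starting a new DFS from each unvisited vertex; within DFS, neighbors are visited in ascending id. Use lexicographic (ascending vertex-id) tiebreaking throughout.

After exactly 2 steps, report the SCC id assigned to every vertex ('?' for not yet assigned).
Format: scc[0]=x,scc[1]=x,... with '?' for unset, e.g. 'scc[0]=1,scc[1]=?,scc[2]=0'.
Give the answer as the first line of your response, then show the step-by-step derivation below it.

scc[0]=?,scc[1]=0,scc[2]=?,scc[3]=1,scc[4]=?

step 1: low=(low[0]=0,low[1]=1,low[2]=?,low[3]=?,low[4]=?); scc=(scc[0]=?,scc[1]=0,scc[2]=?,scc[3]=?,scc[4]=?)
step 2: low=(low[0]=0,low[1]=1,low[2]=2,low[3]=3,low[4]=?); scc=(scc[0]=?,scc[1]=0,scc[2]=?,scc[3]=1,scc[4]=?)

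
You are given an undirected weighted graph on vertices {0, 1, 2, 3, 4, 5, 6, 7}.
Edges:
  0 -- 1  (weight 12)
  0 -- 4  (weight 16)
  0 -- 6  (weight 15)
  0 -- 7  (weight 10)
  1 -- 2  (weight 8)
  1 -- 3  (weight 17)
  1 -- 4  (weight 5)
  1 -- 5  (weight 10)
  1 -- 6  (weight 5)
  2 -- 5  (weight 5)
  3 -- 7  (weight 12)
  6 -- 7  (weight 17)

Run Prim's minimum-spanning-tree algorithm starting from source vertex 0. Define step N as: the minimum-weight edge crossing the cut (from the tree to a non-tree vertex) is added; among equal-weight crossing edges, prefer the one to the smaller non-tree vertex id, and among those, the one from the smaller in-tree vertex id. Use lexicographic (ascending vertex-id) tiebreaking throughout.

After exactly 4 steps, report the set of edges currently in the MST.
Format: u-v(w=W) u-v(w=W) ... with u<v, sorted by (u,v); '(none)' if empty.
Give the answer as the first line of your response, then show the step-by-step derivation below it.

0-1(w=12) 0-7(w=10) 1-4(w=5) 1-6(w=5)

step 1: add edge 0-7 (w=10); MST = {0-7(w=10)}
step 2: add edge 0-1 (w=12); MST = {0-1(w=12) 0-7(w=10)}
step 3: add edge 1-4 (w=5); MST = {0-1(w=12) 0-7(w=10) 1-4(w=5)}
step 4: add edge 1-6 (w=5); MST = {0-1(w=12) 0-7(w=10) 1-4(w=5) 1-6(w=5)}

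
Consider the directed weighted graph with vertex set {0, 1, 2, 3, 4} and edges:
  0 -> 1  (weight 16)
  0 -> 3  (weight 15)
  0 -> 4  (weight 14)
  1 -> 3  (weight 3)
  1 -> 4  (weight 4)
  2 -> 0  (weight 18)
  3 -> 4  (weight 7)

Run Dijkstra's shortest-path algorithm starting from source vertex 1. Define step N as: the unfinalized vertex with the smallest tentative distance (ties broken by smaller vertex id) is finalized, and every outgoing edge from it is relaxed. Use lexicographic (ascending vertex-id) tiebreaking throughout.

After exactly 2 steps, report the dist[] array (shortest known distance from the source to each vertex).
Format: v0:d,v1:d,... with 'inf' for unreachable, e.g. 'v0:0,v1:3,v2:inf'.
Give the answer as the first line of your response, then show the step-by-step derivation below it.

v0:inf,v1:0,v2:inf,v3:3,v4:4

step 1: dist = v0:inf,v1:0,v2:inf,v3:3,v4:4
step 2: dist = v0:inf,v1:0,v2:inf,v3:3,v4:4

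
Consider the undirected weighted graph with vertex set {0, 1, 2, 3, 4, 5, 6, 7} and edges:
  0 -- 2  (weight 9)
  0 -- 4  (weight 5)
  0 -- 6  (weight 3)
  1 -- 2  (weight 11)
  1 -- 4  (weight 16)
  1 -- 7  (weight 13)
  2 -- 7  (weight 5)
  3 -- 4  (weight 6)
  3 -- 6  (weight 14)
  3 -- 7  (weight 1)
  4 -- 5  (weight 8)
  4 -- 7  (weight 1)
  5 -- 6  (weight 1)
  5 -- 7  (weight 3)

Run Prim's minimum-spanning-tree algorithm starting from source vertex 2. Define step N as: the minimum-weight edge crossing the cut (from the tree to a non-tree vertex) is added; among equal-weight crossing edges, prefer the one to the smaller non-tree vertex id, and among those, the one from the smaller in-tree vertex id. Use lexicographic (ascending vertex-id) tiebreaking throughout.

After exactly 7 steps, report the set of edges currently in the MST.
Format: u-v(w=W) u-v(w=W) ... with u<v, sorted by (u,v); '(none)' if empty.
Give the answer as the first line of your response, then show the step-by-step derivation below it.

0-6(w=3) 1-2(w=11) 2-7(w=5) 3-7(w=1) 4-7(w=1) 5-6(w=1) 5-7(w=3)

step 1: add edge 2-7 (w=5); MST = {2-7(w=5)}
step 2: add edge 3-7 (w=1); MST = {2-7(w=5) 3-7(w=1)}
step 3: add edge 4-7 (w=1); MST = {2-7(w=5) 3-7(w=1) 4-7(w=1)}
step 4: add edge 5-7 (w=3); MST = {2-7(w=5) 3-7(w=1) 4-7(w=1) 5-7(w=3)}
step 5: add edge 5-6 (w=1); MST = {2-7(w=5) 3-7(w=1) 4-7(w=1) 5-6(w=1) 5-7(w=3)}
step 6: add edge 0-6 (w=3); MST = {0-6(w=3) 2-7(w=5) 3-7(w=1) 4-7(w=1) 5-6(w=1) 5-7(w=3)}
step 7: add edge 1-2 (w=11); MST = {0-6(w=3) 1-2(w=11) 2-7(w=5) 3-7(w=1) 4-7(w=1) 5-6(w=1) 5-7(w=3)}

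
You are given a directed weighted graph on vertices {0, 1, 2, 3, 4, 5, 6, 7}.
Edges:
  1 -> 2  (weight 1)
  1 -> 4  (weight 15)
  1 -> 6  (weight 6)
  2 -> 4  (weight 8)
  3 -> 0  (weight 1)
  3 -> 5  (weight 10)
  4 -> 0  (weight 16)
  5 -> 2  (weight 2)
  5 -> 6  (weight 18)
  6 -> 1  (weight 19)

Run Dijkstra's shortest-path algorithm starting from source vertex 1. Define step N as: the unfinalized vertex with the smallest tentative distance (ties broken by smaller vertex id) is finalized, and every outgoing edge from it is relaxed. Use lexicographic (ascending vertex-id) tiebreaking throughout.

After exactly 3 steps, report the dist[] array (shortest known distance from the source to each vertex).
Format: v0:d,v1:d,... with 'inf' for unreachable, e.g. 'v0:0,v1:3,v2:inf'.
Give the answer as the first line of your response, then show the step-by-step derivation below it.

v0:inf,v1:0,v2:1,v3:inf,v4:9,v5:inf,v6:6,v7:inf

step 1: dist = v0:inf,v1:0,v2:1,v3:inf,v4:15,v5:inf,v6:6,v7:inf
step 2: dist = v0:inf,v1:0,v2:1,v3:inf,v4:9,v5:inf,v6:6,v7:inf
step 3: dist = v0:inf,v1:0,v2:1,v3:inf,v4:9,v5:inf,v6:6,v7:inf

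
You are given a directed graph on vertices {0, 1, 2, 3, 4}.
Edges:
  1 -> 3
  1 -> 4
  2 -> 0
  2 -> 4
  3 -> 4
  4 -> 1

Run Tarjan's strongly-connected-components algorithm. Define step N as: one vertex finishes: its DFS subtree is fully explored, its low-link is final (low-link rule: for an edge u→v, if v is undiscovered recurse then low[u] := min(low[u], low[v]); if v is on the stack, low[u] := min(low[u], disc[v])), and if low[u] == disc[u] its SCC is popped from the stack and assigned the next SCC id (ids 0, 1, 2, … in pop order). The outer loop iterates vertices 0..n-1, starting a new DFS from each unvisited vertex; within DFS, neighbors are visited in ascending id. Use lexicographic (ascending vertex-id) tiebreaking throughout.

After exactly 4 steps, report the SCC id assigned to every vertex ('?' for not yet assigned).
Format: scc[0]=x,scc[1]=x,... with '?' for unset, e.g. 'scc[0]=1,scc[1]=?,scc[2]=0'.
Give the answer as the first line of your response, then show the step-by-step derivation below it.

scc[0]=0,scc[1]=1,scc[2]=?,scc[3]=1,scc[4]=1

step 1: low=(low[0]=0,low[1]=?,low[2]=?,low[3]=?,low[4]=?); scc=(scc[0]=0,scc[1]=?,scc[2]=?,scc[3]=?,scc[4]=?)
step 2: low=(low[0]=0,low[1]=1,low[2]=?,low[3]=2,low[4]=1); scc=(scc[0]=0,scc[1]=?,scc[2]=?,scc[3]=?,scc[4]=?)
step 3: low=(low[0]=0,low[1]=1,low[2]=?,low[3]=1,low[4]=1); scc=(scc[0]=0,scc[1]=?,scc[2]=?,scc[3]=?,scc[4]=?)
step 4: low=(low[0]=0,low[1]=1,low[2]=?,low[3]=1,low[4]=1); scc=(scc[0]=0,scc[1]=1,scc[2]=?,scc[3]=1,scc[4]=1)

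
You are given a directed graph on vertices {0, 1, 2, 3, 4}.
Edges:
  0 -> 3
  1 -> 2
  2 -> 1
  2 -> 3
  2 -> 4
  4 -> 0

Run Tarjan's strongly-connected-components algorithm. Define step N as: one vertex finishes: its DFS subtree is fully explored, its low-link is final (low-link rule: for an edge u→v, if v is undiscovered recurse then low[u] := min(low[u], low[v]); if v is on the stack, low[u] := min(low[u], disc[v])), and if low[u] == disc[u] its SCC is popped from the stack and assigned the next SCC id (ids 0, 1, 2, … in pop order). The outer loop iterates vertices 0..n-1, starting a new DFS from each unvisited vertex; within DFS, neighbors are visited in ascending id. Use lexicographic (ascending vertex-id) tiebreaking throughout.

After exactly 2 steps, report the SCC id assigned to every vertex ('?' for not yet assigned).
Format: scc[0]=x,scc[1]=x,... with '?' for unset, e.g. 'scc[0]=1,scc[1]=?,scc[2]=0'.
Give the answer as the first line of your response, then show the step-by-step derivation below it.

scc[0]=1,scc[1]=?,scc[2]=?,scc[3]=0,scc[4]=?

step 1: low=(low[0]=0,low[1]=?,low[2]=?,low[3]=1,low[4]=?); scc=(scc[0]=?,scc[1]=?,scc[2]=?,scc[3]=0,scc[4]=?)
step 2: low=(low[0]=0,low[1]=?,low[2]=?,low[3]=1,low[4]=?); scc=(scc[0]=1,scc[1]=?,scc[2]=?,scc[3]=0,scc[4]=?)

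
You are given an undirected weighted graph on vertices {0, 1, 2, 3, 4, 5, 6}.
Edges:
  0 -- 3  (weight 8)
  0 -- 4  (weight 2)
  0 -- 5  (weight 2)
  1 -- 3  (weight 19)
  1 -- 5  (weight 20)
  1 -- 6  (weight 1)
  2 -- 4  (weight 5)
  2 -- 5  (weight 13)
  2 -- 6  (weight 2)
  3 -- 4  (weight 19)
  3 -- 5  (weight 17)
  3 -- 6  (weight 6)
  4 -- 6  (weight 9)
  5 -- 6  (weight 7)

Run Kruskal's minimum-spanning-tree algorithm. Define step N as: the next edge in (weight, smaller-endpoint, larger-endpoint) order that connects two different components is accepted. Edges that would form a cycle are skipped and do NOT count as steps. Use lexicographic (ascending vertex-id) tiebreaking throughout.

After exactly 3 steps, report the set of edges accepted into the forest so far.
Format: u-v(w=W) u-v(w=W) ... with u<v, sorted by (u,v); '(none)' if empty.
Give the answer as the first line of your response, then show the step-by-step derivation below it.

0-4(w=2) 0-5(w=2) 1-6(w=1)

step 1: add edge 1-6 (w=1); MST = {1-6(w=1)}
step 2: add edge 0-4 (w=2); MST = {0-4(w=2) 1-6(w=1)}
step 3: add edge 0-5 (w=2); MST = {0-4(w=2) 0-5(w=2) 1-6(w=1)}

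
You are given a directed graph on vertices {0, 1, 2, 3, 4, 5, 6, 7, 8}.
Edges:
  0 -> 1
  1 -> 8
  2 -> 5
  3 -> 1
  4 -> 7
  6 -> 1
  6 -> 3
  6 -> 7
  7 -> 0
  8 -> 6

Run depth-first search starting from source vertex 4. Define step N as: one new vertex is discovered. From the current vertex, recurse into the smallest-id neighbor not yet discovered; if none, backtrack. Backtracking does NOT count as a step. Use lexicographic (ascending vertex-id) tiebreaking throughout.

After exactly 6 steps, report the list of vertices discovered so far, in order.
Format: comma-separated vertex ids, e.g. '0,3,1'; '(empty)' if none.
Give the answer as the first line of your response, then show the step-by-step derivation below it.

4,7,0,1,8,6

step 1: discover 4; path=4; order=4
step 2: discover 7; path=4>7; order=4,7
step 3: discover 0; path=4>7>0; order=4,7,0
step 4: discover 1; path=4>7>0>1; order=4,7,0,1
step 5: discover 8; path=4>7>0>1>8; order=4,7,0,1,8
step 6: discover 6; path=4>7>0>1>8>6; order=4,7,0,1,8,6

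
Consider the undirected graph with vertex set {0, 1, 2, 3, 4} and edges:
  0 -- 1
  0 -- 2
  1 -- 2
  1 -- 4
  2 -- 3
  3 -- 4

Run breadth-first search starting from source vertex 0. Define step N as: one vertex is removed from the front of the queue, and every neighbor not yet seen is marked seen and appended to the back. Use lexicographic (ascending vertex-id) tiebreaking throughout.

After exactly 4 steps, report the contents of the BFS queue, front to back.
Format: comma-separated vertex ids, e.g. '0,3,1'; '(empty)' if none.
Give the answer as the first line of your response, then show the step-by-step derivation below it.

3

step 1: dequeue 0; queue=[1,2]; order=0
step 2: dequeue 1; queue=[2,4]; order=0,1
step 3: dequeue 2; queue=[4,3]; order=0,1,2
step 4: dequeue 4; queue=[3]; order=0,1,2,4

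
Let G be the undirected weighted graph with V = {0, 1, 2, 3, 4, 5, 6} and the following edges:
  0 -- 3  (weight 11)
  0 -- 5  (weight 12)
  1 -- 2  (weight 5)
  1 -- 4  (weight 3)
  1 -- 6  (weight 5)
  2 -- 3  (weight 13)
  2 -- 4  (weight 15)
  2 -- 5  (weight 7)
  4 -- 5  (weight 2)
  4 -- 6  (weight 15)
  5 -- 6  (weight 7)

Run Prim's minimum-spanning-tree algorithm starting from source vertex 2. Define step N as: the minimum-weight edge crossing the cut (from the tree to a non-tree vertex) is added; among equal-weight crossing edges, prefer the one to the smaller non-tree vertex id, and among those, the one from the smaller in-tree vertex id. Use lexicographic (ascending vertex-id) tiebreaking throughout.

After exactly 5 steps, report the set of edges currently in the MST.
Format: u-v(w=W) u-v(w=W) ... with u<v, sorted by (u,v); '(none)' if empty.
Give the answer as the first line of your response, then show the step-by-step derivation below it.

0-5(w=12) 1-2(w=5) 1-4(w=3) 1-6(w=5) 4-5(w=2)

step 1: add edge 1-2 (w=5); MST = {1-2(w=5)}
step 2: add edge 1-4 (w=3); MST = {1-2(w=5) 1-4(w=3)}
step 3: add edge 4-5 (w=2); MST = {1-2(w=5) 1-4(w=3) 4-5(w=2)}
step 4: add edge 1-6 (w=5); MST = {1-2(w=5) 1-4(w=3) 1-6(w=5) 4-5(w=2)}
step 5: add edge 0-5 (w=12); MST = {0-5(w=12) 1-2(w=5) 1-4(w=3) 1-6(w=5) 4-5(w=2)}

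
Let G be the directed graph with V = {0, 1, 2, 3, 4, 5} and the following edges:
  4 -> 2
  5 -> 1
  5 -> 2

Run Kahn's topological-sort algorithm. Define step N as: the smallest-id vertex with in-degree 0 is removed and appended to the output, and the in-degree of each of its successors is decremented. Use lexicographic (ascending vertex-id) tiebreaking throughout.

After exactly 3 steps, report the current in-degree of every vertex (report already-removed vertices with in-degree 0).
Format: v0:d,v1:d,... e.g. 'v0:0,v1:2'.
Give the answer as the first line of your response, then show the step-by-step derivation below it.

v0:0,v1:1,v2:1,v3:0,v4:0,v5:0

step 1: output 0; order=[0]; indeg=(0,1,2,0,0,0)
step 2: output 3; order=[0,3]; indeg=(0,1,2,0,0,0)
step 3: output 4; order=[0,3,4]; indeg=(0,1,1,0,0,0)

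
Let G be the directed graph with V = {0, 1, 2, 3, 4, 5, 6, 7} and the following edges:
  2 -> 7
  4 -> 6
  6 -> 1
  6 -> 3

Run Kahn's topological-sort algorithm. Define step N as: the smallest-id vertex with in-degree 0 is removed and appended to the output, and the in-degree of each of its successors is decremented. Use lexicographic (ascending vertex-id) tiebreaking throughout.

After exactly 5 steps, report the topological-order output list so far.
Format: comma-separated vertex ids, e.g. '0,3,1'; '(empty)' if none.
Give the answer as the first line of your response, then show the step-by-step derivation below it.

0,2,4,5,6

step 1: output 0; order=[0]; indeg=(0,1,0,1,0,0,1,1)
step 2: output 2; order=[0,2]; indeg=(0,1,0,1,0,0,1,0)
step 3: output 4; order=[0,2,4]; indeg=(0,1,0,1,0,0,0,0)
step 4: output 5; order=[0,2,4,5]; indeg=(0,1,0,1,0,0,0,0)
step 5: output 6; order=[0,2,4,5,6]; indeg=(0,0,0,0,0,0,0,0)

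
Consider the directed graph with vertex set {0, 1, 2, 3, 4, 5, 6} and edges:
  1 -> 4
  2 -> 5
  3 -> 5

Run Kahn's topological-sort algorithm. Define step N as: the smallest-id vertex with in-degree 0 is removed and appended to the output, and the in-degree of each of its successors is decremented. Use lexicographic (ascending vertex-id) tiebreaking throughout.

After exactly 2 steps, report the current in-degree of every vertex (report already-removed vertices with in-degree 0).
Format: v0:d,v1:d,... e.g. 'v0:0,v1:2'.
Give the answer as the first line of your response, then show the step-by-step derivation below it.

v0:0,v1:0,v2:0,v3:0,v4:0,v5:2,v6:0

step 1: output 0; order=[0]; indeg=(0,0,0,0,1,2,0)
step 2: output 1; order=[0,1]; indeg=(0,0,0,0,0,2,0)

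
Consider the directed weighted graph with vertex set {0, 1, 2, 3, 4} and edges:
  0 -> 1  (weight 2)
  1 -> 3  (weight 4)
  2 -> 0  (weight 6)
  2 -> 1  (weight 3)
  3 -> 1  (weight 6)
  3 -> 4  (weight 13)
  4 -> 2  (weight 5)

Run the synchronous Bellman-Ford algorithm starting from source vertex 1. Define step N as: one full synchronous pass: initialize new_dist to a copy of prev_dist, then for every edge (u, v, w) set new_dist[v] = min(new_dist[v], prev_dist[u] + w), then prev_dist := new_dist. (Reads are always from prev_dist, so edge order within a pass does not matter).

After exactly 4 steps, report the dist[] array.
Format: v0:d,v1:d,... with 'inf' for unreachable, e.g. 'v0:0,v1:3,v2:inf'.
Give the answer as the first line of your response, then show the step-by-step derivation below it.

v0:28,v1:0,v2:22,v3:4,v4:17

step 1: dist = v0:inf,v1:0,v2:inf,v3:4,v4:inf
step 2: dist = v0:inf,v1:0,v2:inf,v3:4,v4:17
step 3: dist = v0:inf,v1:0,v2:22,v3:4,v4:17
step 4: dist = v0:28,v1:0,v2:22,v3:4,v4:17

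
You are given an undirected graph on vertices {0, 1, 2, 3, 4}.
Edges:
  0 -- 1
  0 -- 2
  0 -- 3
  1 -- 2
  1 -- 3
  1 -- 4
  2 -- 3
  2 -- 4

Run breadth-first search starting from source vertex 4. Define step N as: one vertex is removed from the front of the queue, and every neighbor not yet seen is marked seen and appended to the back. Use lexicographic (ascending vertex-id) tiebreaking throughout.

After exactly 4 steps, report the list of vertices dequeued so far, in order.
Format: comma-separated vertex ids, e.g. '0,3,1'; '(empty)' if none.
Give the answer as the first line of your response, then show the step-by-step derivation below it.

4,1,2,0

step 1: dequeue 4; queue=[1,2]; order=4
step 2: dequeue 1; queue=[2,0,3]; order=4,1
step 3: dequeue 2; queue=[0,3]; order=4,1,2
step 4: dequeue 0; queue=[3]; order=4,1,2,0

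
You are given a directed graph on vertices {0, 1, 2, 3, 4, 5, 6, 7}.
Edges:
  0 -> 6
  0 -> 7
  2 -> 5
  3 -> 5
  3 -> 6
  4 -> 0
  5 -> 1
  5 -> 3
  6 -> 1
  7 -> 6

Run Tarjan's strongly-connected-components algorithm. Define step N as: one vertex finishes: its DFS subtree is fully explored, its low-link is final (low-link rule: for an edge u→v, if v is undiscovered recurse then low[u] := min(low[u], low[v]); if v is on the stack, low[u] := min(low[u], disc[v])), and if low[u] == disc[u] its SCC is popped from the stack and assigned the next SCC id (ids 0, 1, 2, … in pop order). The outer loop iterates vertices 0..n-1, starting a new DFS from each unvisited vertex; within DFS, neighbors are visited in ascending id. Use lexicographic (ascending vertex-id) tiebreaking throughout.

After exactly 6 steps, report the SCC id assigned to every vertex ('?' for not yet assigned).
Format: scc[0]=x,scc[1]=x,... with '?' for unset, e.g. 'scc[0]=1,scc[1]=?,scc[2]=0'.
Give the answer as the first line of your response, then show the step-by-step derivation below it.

scc[0]=3,scc[1]=0,scc[2]=?,scc[3]=4,scc[4]=?,scc[5]=4,scc[6]=1,scc[7]=2

step 1: low=(low[0]=0,low[1]=2,low[2]=?,low[3]=?,low[4]=?,low[5]=?,low[6]=1,low[7]=?); scc=(scc[0]=?,scc[1]=0,scc[2]=?,scc[3]=?,scc[4]=?,scc[5]=?,scc[6]=?,scc[7]=?)
step 2: low=(low[0]=0,low[1]=2,low[2]=?,low[3]=?,low[4]=?,low[5]=?,low[6]=1,low[7]=?); scc=(scc[0]=?,scc[1]=0,scc[2]=?,scc[3]=?,scc[4]=?,scc[5]=?,scc[6]=1,scc[7]=?)
step 3: low=(low[0]=0,low[1]=2,low[2]=?,low[3]=?,low[4]=?,low[5]=?,low[6]=1,low[7]=3); scc=(scc[0]=?,scc[1]=0,scc[2]=?,scc[3]=?,scc[4]=?,scc[5]=?,scc[6]=1,scc[7]=2)
step 4: low=(low[0]=0,low[1]=2,low[2]=?,low[3]=?,low[4]=?,low[5]=?,low[6]=1,low[7]=3); scc=(scc[0]=3,scc[1]=0,scc[2]=?,scc[3]=?,scc[4]=?,scc[5]=?,scc[6]=1,scc[7]=2)
step 5: low=(low[0]=0,low[1]=2,low[2]=4,low[3]=5,low[4]=?,low[5]=5,low[6]=1,low[7]=3); scc=(scc[0]=3,scc[1]=0,scc[2]=?,scc[3]=?,scc[4]=?,scc[5]=?,scc[6]=1,scc[7]=2)
step 6: low=(low[0]=0,low[1]=2,low[2]=4,low[3]=5,low[4]=?,low[5]=5,low[6]=1,low[7]=3); scc=(scc[0]=3,scc[1]=0,scc[2]=?,scc[3]=4,scc[4]=?,scc[5]=4,scc[6]=1,scc[7]=2)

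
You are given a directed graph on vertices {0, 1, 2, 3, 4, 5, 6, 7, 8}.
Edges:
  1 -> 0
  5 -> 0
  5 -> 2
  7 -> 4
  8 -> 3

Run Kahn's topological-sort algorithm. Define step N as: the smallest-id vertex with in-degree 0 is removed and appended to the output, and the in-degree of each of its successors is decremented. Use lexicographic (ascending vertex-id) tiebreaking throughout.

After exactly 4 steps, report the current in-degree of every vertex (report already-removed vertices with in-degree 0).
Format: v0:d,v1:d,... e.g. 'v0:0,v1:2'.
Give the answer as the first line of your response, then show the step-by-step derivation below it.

v0:0,v1:0,v2:0,v3:1,v4:1,v5:0,v6:0,v7:0,v8:0

step 1: output 1; order=[1]; indeg=(1,0,1,1,1,0,0,0,0)
step 2: output 5; order=[1,5]; indeg=(0,0,0,1,1,0,0,0,0)
step 3: output 0; order=[1,5,0]; indeg=(0,0,0,1,1,0,0,0,0)
step 4: output 2; order=[1,5,0,2]; indeg=(0,0,0,1,1,0,0,0,0)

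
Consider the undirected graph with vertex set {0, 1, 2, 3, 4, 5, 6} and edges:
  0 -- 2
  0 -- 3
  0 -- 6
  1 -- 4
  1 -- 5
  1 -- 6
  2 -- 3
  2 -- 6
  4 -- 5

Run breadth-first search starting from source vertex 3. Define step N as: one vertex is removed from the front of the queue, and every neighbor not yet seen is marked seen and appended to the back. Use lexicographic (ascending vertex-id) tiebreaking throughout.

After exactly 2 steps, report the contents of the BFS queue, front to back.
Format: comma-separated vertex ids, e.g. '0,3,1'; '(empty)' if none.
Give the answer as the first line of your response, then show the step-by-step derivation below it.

2,6

step 1: dequeue 3; queue=[0,2]; order=3
step 2: dequeue 0; queue=[2,6]; order=3,0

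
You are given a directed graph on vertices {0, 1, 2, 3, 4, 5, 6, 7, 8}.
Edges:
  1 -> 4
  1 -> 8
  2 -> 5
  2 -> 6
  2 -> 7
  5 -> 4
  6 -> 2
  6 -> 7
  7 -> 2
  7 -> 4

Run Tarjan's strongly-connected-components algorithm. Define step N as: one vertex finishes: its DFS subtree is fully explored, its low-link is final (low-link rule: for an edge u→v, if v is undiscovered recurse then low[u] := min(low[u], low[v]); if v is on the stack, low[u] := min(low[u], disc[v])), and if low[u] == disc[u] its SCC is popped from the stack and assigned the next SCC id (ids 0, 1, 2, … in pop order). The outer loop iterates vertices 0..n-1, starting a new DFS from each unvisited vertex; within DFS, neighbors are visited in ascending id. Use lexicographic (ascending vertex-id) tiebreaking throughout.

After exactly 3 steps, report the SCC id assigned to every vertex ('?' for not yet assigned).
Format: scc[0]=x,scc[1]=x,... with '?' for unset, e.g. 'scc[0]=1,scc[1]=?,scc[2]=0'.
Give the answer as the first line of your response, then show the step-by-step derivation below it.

scc[0]=0,scc[1]=?,scc[2]=?,scc[3]=?,scc[4]=1,scc[5]=?,scc[6]=?,scc[7]=?,scc[8]=2

step 1: low=(low[0]=0,low[1]=?,low[2]=?,low[3]=?,low[4]=?,low[5]=?,low[6]=?,low[7]=?,low[8]=?); scc=(scc[0]=0,scc[1]=?,scc[2]=?,scc[3]=?,scc[4]=?,scc[5]=?,scc[6]=?,scc[7]=?,scc[8]=?)
step 2: low=(low[0]=0,low[1]=1,low[2]=?,low[3]=?,low[4]=2,low[5]=?,low[6]=?,low[7]=?,low[8]=?); scc=(scc[0]=0,scc[1]=?,scc[2]=?,scc[3]=?,scc[4]=1,scc[5]=?,scc[6]=?,scc[7]=?,scc[8]=?)
step 3: low=(low[0]=0,low[1]=1,low[2]=?,low[3]=?,low[4]=2,low[5]=?,low[6]=?,low[7]=?,low[8]=3); scc=(scc[0]=0,scc[1]=?,scc[2]=?,scc[3]=?,scc[4]=1,scc[5]=?,scc[6]=?,scc[7]=?,scc[8]=2)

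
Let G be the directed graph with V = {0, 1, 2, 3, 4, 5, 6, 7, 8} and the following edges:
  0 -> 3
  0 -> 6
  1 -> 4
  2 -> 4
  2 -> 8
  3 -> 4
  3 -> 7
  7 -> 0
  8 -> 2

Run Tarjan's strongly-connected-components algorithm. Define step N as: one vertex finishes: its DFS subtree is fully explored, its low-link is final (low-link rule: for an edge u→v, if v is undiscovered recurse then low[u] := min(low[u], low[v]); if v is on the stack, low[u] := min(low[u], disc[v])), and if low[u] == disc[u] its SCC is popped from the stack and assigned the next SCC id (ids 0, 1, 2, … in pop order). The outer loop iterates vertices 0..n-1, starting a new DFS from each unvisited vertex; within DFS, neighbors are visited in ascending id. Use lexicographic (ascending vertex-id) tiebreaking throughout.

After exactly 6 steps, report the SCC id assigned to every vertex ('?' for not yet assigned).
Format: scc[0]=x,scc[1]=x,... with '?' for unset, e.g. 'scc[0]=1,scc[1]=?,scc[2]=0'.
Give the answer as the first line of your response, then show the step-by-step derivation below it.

scc[0]=2,scc[1]=3,scc[2]=?,scc[3]=2,scc[4]=0,scc[5]=?,scc[6]=1,scc[7]=2,scc[8]=?

step 1: low=(low[0]=0,low[1]=?,low[2]=?,low[3]=1,low[4]=2,low[5]=?,low[6]=?,low[7]=?,low[8]=?); scc=(scc[0]=?,scc[1]=?,scc[2]=?,scc[3]=?,scc[4]=0,scc[5]=?,scc[6]=?,scc[7]=?,scc[8]=?)
step 2: low=(low[0]=0,low[1]=?,low[2]=?,low[3]=1,low[4]=2,low[5]=?,low[6]=?,low[7]=0,low[8]=?); scc=(scc[0]=?,scc[1]=?,scc[2]=?,scc[3]=?,scc[4]=0,scc[5]=?,scc[6]=?,scc[7]=?,scc[8]=?)
step 3: low=(low[0]=0,low[1]=?,low[2]=?,low[3]=0,low[4]=2,low[5]=?,low[6]=?,low[7]=0,low[8]=?); scc=(scc[0]=?,scc[1]=?,scc[2]=?,scc[3]=?,scc[4]=0,scc[5]=?,scc[6]=?,scc[7]=?,scc[8]=?)
step 4: low=(low[0]=0,low[1]=?,low[2]=?,low[3]=0,low[4]=2,low[5]=?,low[6]=4,low[7]=0,low[8]=?); scc=(scc[0]=?,scc[1]=?,scc[2]=?,scc[3]=?,scc[4]=0,scc[5]=?,scc[6]=1,scc[7]=?,scc[8]=?)
step 5: low=(low[0]=0,low[1]=?,low[2]=?,low[3]=0,low[4]=2,low[5]=?,low[6]=4,low[7]=0,low[8]=?); scc=(scc[0]=2,scc[1]=?,scc[2]=?,scc[3]=2,scc[4]=0,scc[5]=?,scc[6]=1,scc[7]=2,scc[8]=?)
step 6: low=(low[0]=0,low[1]=5,low[2]=?,low[3]=0,low[4]=2,low[5]=?,low[6]=4,low[7]=0,low[8]=?); scc=(scc[0]=2,scc[1]=3,scc[2]=?,scc[3]=2,scc[4]=0,scc[5]=?,scc[6]=1,scc[7]=2,scc[8]=?)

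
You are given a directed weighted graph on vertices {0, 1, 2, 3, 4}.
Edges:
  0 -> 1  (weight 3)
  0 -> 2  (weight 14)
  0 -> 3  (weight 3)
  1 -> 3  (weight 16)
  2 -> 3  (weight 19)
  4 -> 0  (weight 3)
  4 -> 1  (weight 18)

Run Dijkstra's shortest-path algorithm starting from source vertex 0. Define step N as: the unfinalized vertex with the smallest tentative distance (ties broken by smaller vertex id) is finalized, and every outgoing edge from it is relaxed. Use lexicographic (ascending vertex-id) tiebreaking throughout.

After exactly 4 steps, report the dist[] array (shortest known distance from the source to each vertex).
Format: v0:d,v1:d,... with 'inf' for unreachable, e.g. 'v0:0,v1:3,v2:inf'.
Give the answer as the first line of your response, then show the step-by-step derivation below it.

v0:0,v1:3,v2:14,v3:3,v4:inf

step 1: dist = v0:0,v1:3,v2:14,v3:3,v4:inf
step 2: dist = v0:0,v1:3,v2:14,v3:3,v4:inf
step 3: dist = v0:0,v1:3,v2:14,v3:3,v4:inf
step 4: dist = v0:0,v1:3,v2:14,v3:3,v4:inf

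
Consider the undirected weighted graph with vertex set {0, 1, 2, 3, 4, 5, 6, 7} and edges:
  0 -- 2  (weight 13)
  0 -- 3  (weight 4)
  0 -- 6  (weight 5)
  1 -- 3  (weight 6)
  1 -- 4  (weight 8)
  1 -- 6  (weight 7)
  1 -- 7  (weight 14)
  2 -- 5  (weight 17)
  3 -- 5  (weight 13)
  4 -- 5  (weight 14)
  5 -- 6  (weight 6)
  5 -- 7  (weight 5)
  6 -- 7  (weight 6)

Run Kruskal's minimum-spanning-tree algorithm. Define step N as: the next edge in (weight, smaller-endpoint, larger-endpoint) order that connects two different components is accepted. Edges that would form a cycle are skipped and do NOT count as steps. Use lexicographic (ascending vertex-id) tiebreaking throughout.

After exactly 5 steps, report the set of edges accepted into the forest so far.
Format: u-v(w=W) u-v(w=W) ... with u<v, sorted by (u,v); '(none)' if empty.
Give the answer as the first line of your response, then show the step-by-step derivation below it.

0-3(w=4) 0-6(w=5) 1-3(w=6) 5-6(w=6) 5-7(w=5)

step 1: add edge 0-3 (w=4); MST = {0-3(w=4)}
step 2: add edge 0-6 (w=5); MST = {0-3(w=4) 0-6(w=5)}
step 3: add edge 5-7 (w=5); MST = {0-3(w=4) 0-6(w=5) 5-7(w=5)}
step 4: add edge 1-3 (w=6); MST = {0-3(w=4) 0-6(w=5) 1-3(w=6) 5-7(w=5)}
step 5: add edge 5-6 (w=6); MST = {0-3(w=4) 0-6(w=5) 1-3(w=6) 5-6(w=6) 5-7(w=5)}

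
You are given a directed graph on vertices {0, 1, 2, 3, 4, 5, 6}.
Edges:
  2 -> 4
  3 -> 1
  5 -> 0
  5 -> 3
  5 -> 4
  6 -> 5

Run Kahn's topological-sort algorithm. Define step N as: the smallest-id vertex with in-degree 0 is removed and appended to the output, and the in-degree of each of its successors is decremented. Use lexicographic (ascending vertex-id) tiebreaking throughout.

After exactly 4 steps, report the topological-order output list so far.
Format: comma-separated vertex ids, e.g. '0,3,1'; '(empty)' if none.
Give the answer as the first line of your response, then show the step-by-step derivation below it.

2,6,5,0

step 1: output 2; order=[2]; indeg=(1,1,0,1,1,1,0)
step 2: output 6; order=[2,6]; indeg=(1,1,0,1,1,0,0)
step 3: output 5; order=[2,6,5]; indeg=(0,1,0,0,0,0,0)
step 4: output 0; order=[2,6,5,0]; indeg=(0,1,0,0,0,0,0)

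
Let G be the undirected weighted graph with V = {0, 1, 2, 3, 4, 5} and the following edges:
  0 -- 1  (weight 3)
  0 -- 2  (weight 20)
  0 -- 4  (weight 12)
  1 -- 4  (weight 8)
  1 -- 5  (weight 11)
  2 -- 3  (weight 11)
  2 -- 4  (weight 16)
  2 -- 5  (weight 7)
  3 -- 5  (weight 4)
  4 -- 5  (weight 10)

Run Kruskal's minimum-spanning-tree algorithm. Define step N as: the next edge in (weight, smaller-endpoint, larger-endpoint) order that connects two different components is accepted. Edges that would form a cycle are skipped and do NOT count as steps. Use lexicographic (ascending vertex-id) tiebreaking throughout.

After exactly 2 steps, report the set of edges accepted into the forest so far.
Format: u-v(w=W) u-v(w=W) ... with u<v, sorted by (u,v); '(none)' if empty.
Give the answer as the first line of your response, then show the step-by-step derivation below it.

0-1(w=3) 3-5(w=4)

step 1: add edge 0-1 (w=3); MST = {0-1(w=3)}
step 2: add edge 3-5 (w=4); MST = {0-1(w=3) 3-5(w=4)}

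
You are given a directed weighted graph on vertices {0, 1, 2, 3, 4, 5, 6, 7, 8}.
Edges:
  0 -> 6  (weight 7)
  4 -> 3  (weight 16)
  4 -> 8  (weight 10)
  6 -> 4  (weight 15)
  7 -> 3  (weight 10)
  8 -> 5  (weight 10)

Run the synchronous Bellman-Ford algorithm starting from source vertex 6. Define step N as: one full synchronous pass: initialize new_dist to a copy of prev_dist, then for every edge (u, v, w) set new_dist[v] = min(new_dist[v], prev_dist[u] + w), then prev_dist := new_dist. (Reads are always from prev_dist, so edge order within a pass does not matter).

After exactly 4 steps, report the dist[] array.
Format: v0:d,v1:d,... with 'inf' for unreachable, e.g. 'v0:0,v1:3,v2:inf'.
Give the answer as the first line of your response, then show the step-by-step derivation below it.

v0:inf,v1:inf,v2:inf,v3:31,v4:15,v5:35,v6:0,v7:inf,v8:25

step 1: dist = v0:inf,v1:inf,v2:inf,v3:inf,v4:15,v5:inf,v6:0,v7:inf,v8:inf
step 2: dist = v0:inf,v1:inf,v2:inf,v3:31,v4:15,v5:inf,v6:0,v7:inf,v8:25
step 3: dist = v0:inf,v1:inf,v2:inf,v3:31,v4:15,v5:35,v6:0,v7:inf,v8:25
step 4: dist = v0:inf,v1:inf,v2:inf,v3:31,v4:15,v5:35,v6:0,v7:inf,v8:25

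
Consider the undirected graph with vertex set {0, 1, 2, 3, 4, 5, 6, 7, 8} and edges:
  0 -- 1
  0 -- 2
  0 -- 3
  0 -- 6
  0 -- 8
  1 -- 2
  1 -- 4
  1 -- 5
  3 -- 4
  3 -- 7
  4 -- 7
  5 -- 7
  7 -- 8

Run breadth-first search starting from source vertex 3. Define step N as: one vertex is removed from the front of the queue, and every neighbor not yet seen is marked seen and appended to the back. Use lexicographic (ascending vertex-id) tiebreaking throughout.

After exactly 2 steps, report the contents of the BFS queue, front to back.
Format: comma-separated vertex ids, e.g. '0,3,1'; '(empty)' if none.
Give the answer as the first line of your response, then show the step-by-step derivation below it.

4,7,1,2,6,8

step 1: dequeue 3; queue=[0,4,7]; order=3
step 2: dequeue 0; queue=[4,7,1,2,6,8]; order=3,0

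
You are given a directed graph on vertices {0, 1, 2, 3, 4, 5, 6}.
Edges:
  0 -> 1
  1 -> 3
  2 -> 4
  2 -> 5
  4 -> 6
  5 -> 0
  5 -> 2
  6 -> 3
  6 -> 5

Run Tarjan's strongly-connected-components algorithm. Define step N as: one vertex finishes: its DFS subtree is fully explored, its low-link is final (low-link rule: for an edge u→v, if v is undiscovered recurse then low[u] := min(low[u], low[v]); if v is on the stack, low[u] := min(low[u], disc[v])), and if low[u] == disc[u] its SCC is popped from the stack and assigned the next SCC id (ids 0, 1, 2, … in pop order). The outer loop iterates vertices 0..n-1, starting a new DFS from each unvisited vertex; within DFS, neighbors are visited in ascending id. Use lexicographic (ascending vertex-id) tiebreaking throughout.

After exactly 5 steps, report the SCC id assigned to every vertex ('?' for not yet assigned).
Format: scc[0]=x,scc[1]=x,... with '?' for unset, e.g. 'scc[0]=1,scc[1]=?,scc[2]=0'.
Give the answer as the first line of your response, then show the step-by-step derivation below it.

scc[0]=2,scc[1]=1,scc[2]=?,scc[3]=0,scc[4]=?,scc[5]=?,scc[6]=?

step 1: low=(low[0]=0,low[1]=1,low[2]=?,low[3]=2,low[4]=?,low[5]=?,low[6]=?); scc=(scc[0]=?,scc[1]=?,scc[2]=?,scc[3]=0,scc[4]=?,scc[5]=?,scc[6]=?)
step 2: low=(low[0]=0,low[1]=1,low[2]=?,low[3]=2,low[4]=?,low[5]=?,low[6]=?); scc=(scc[0]=?,scc[1]=1,scc[2]=?,scc[3]=0,scc[4]=?,scc[5]=?,scc[6]=?)
step 3: low=(low[0]=0,low[1]=1,low[2]=?,low[3]=2,low[4]=?,low[5]=?,low[6]=?); scc=(scc[0]=2,scc[1]=1,scc[2]=?,scc[3]=0,scc[4]=?,scc[5]=?,scc[6]=?)
step 4: low=(low[0]=0,low[1]=1,low[2]=3,low[3]=2,low[4]=4,low[5]=3,low[6]=5); scc=(scc[0]=2,scc[1]=1,scc[2]=?,scc[3]=0,scc[4]=?,scc[5]=?,scc[6]=?)
step 5: low=(low[0]=0,low[1]=1,low[2]=3,low[3]=2,low[4]=4,low[5]=3,low[6]=3); scc=(scc[0]=2,scc[1]=1,scc[2]=?,scc[3]=0,scc[4]=?,scc[5]=?,scc[6]=?)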